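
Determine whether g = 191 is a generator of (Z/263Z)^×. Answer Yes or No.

φ(263) = 263 − 1 = 262 = 2 · 131.
An element g generates (Z/263Z)^× iff g^(262/q) ≢ 1 (mod 263) for each prime q ∈ {2, 131}.
191^131 ≡ 262 (mod 263)  [q = 2: ≢ 1 ✓]
191^2 ≡ 187 (mod 263)  [q = 131: ≢ 1 ✓]
All checks pass, so 191 has order 262 and is a primitive root modulo 263.

Yes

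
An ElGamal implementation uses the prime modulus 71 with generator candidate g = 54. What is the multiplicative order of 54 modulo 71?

5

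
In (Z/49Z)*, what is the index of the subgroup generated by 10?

Since 10 ∈ (Z/49Z)^×, its order divides φ(49) = φ(7^2) = 7·(7−1) = 42 = 2 · 3 · 7.
Divisors of 42: 1, 2, 3, 6, 7, 14, 21, 42.
Check 10^d mod 49 for each divisor in increasing order:
10^1 ≡ 10 (mod 49)
10^2 ≡ 2 (mod 49)
10^3 ≡ 20 (mod 49)
10^6 ≡ 8 (mod 49)
10^7 ≡ 31 (mod 49)
10^14 ≡ 30 (mod 49)
10^21 ≡ 48 (mod 49)
10^42 ≡ 1 (mod 49) ✓
So ord_49(10) = 42, hence |⟨10⟩| = 42.
The index is φ(49) / ord(10) = 42 / 42 = 1.

1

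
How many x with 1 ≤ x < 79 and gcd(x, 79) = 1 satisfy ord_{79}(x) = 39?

24

φ(79) = 79 − 1 = 78 = 2 · 3 · 13.
(Z/79Z)^× is cyclic (|G| = 78); a cyclic group of order m has exactly φ(d) elements of each order d | m, and none otherwise.
39 = 3 · 13 divides 78, and φ(39) = 24.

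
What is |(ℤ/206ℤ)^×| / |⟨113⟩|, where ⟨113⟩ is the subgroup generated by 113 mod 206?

3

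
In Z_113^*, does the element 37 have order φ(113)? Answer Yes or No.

φ(113) = 113 − 1 = 112 = 2^4 · 7.
37 is a primitive root mod 113 iff 37^(φ(113)/q) ≢ 1 for every prime q | φ(113), i.e. q ∈ {2, 7}.
37^56 ≡ 112 (mod 113)  [q = 2: ≢ 1 ✓]
37^16 ≡ 106 (mod 113)  [q = 7: ≢ 1 ✓]
None equal 1, so ord_113(37) = 112: 37 is a primitive root.

Yes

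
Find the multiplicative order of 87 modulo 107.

53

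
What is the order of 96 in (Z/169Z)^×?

The order of 96 must divide φ(169) = φ(13^2) = 13·(13−1) = 156 = 2^2 · 3 · 13.
Divisors of 156: 1, 2, 3, 4, 6, 12, 13, 26, 39, 52, 78, 156.
Test each divisor d:
96^1 ≡ 96 (mod 169)
96^2 ≡ 90 (mod 169)
96^3 ≡ 21 (mod 169)
96^4 ≡ 157 (mod 169)
96^6 ≡ 103 (mod 169)
96^12 ≡ 131 (mod 169)
96^13 ≡ 70 (mod 169)
96^26 ≡ 168 (mod 169)
96^39 ≡ 99 (mod 169)
96^52 ≡ 1 (mod 169) ✓
The smallest such exponent is 52, so the order of 96 is 52.

52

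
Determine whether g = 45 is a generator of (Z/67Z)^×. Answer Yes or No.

φ(67) = 67 − 1 = 66 = 2 · 3 · 11.
An element g generates (Z/67Z)^× iff g^(66/q) ≢ 1 (mod 67) for each prime q ∈ {2, 3, 11}.
45^33 ≡ 66 (mod 67)  [q = 2: ≢ 1 ✓]
45^22 ≡ 1 (mod 67)  [q = 3: ≡ 1 ✗]
45^6 ≡ 25 (mod 67)  [q = 11: ≢ 1 ✓]
The check at q = 3 fails, so 45 generates a proper subgroup.

No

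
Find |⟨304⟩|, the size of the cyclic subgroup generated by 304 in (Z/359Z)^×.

358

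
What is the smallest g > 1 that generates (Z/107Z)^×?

2

φ(107) = 107 − 1 = 106 = 2 · 53.
Test candidates g = 2, 3, … against the prime factors q ∈ {2, 53} of φ(107): g is a generator iff g^(106/q) ≢ 1 for every such q.
g = 2: 2^53 ≡ 106; 2^2 ≡ 4 — none is 1, so 2 is a primitive root.
So 2 is the smallest generator of (Z/107Z)^×.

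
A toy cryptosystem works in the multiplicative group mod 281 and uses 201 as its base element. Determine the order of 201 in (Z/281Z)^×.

ord(201) | φ(281) = 281 − 1 = 280 = 2^3 · 5 · 7.
Divisors of 280: 1, 2, 4, 5, 7, 8, 10, 14, 20, 28, 35, 40, 56, 70, 140, 280.
Compute 201^d (mod 281) for the divisors d until we hit 1:
201^1 ≡ 201
201^2 ≡ 218
201^4 ≡ 35
201^5 ≡ 10
201^7 ≡ 213
201^8 ≡ 101
201^10 ≡ 100
201^14 ≡ 128
201^20 ≡ 165
201^28 ≡ 86
201^35 ≡ 53
201^40 ≡ 249
201^56 ≡ 90
201^70 ≡ 280
201^140 ≡ 1
Hence ord(201) = 140.

140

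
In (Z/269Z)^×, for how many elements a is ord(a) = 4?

2

φ(269) = 269 − 1 = 268 = 2^2 · 67.
Since (Z/269Z)^× is cyclic of order 268, the number of elements of order d is φ(d) when d | 268 and 0 otherwise.
4 = 2^2 divides 268, and φ(4) = 2.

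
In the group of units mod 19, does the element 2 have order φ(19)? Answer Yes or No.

φ(19) = 19 − 1 = 18 = 2 · 3^2.
2 is a primitive root mod 19 iff 2^(φ(19)/q) ≢ 1 for every prime q | φ(19), i.e. q ∈ {2, 3}.
2^9 ≡ 18 (mod 19)  [q = 2: ≢ 1 ✓]
2^6 ≡ 7 (mod 19)  [q = 3: ≢ 1 ✓]
All checks pass, so 2 has order 18 and is a primitive root modulo 19.

Yes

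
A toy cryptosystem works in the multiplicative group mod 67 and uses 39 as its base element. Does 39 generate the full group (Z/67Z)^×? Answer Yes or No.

No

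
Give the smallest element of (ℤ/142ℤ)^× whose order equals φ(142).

φ(142) = φ(2)·φ(71) = 1·70 = 70 = 2 · 5 · 7.
g is a primitive root iff g^(70/q) ≢ 1 (mod 142) for each prime q ∈ {2, 5, 7}.
g = 2: gcd(2, 142) = 2 > 1, not a unit — skip.
g = 3: 3^35 ≡ 1 — hits 1, so not a primitive root.
g = 4: gcd(4, 142) = 2 > 1, not a unit — skip.
g = 5: 5^35 ≡ 1 — hits 1, so not a primitive root.
g = 6: gcd(6, 142) = 2 > 1, not a unit — skip.
g = 7: 7^35 ≡ 141; 7^14 ≡ 125; 7^10 ≡ 45 — none is 1, so 7 is a primitive root.
The smallest primitive root modulo 142 is 7.

7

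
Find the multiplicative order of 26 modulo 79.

By Lagrange's theorem, ord_79(26) divides φ(79) = 79 − 1 = 78 = 2 · 3 · 13.
Divisors of 78: 1, 2, 3, 6, 13, 26, 39, 78.
Test each divisor d:
26^1 ≡ 26 (mod 79)
26^2 ≡ 44 (mod 79)
26^3 ≡ 38 (mod 79)
26^6 ≡ 22 (mod 79)
26^13 ≡ 23 (mod 79)
26^26 ≡ 55 (mod 79)
26^39 ≡ 1 (mod 79) ✓
Therefore the multiplicative order of 26 modulo 79 is 39.

39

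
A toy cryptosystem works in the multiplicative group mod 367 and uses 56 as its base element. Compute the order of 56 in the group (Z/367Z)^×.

61

Since 56 ∈ (Z/367Z)^×, its order divides φ(367) = 367 − 1 = 366 = 2 · 3 · 61.
Divisors of 366: 1, 2, 3, 6, 61, 122, 183, 366.
Test each divisor d:
56^1 ≡ 56 (mod 367)
56^2 ≡ 200 (mod 367)
56^3 ≡ 190 (mod 367)
56^6 ≡ 134 (mod 367)
56^61 ≡ 1 (mod 367) ✓
Therefore the multiplicative order of 56 modulo 367 is 61.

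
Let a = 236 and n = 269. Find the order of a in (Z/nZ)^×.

268

ord(236) | φ(269) = 269 − 1 = 268 = 2^2 · 67.
Divisors of 268: 1, 2, 4, 67, 134, 268.
Test each divisor d:
236^1 ≡ 236
236^2 ≡ 13
236^4 ≡ 169
236^67 ≡ 187
236^134 ≡ 268
236^268 ≡ 1
Hence ord(236) = 268.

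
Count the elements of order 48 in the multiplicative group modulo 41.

0

φ(41) = 41 − 1 = 40 = 2^3 · 5.
(Z/41Z)^× is cyclic (|G| = 40); a cyclic group of order m has exactly φ(d) elements of each order d | m, and none otherwise.
Here 40 is not a multiple of 48, so there are no elements of order 48.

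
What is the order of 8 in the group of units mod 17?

By Lagrange's theorem, ord_17(8) divides φ(17) = 17 − 1 = 16 = 2^4.
Divisors of 16: 1, 2, 4, 8, 16.
Evaluate successive powers at the divisors of 16:
8^1 ≡ 8
8^2 ≡ 13
8^4 ≡ 16
8^8 ≡ 1
Hence ord(8) = 8.

8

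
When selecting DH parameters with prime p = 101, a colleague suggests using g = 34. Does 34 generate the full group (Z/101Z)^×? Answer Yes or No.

φ(101) = 101 − 1 = 100 = 2^2 · 5^2.
Test 34^(100/q) mod 101 for each prime factor q of 100:
34^50 ≡ 100 (mod 101)  [q = 2: ≢ 1 ✓]
34^20 ≡ 95 (mod 101)  [q = 5: ≢ 1 ✓]
All checks pass, so 34 has order 100 and is a primitive root modulo 101.

Yes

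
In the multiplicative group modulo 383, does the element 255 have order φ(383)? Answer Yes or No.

Yes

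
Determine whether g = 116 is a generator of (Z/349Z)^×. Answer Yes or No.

No

φ(349) = 349 − 1 = 348 = 2^2 · 3 · 29.
Test 116^(348/q) mod 349 for each prime factor q of 348:
116^174 ≡ 1 (mod 349)  [q = 2: ≡ 1 ✗]
116^116 ≡ 226 (mod 349)  [q = 3: ≢ 1 ✓]
116^12 ≡ 280 (mod 349)  [q = 29: ≢ 1 ✓]
116^174 ≡ 1 shows ord(116) | 174, strictly less than φ(349); not a primitive root.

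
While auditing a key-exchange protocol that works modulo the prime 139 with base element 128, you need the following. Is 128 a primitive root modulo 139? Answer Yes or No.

Yes

φ(139) = 139 − 1 = 138 = 2 · 3 · 23.
Test 128^(138/q) mod 139 for each prime factor q of 138:
128^69 ≡ 138 (mod 139)  [q = 2: ≢ 1 ✓]
128^46 ≡ 96 (mod 139)  [q = 3: ≢ 1 ✓]
128^6 ≡ 6 (mod 139)  [q = 23: ≢ 1 ✓]
Every test exponent gives a nontrivial residue, hence 128 generates the full group.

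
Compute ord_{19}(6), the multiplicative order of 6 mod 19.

9

By Lagrange's theorem, ord_19(6) divides φ(19) = 19 − 1 = 18 = 2 · 3^2.
Divisors of 18: 1, 2, 3, 6, 9, 18.
Evaluate successive powers at the divisors of 18:
6^1 ≡ 6 (mod 19)
6^2 ≡ 17 (mod 19)
6^3 ≡ 7 (mod 19)
6^6 ≡ 11 (mod 19)
6^9 ≡ 1 (mod 19) ✓
Therefore the multiplicative order of 6 modulo 19 is 9.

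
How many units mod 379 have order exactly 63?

36

φ(379) = 379 − 1 = 378 = 2 · 3^3 · 7.
Since (Z/379Z)^× is cyclic of order 378, the number of elements of order d is φ(d) when d | 378 and 0 otherwise.
63 = 3^2 · 7 divides 378, and φ(63) = 36.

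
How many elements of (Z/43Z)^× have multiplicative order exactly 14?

6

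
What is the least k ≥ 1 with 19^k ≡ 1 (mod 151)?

By Lagrange's theorem, ord_151(19) divides φ(151) = 151 − 1 = 150 = 2 · 3 · 5^2.
Divisors of 150: 1, 2, 3, 5, 6, 10, 15, 25, 30, 50, 75, 150.
Test each divisor d:
19^1 ≡ 19 (mod 151)
19^2 ≡ 59 (mod 151)
19^3 ≡ 64 (mod 151)
19^5 ≡ 1 (mod 151) ✓
So ord_151(19) = 5.

5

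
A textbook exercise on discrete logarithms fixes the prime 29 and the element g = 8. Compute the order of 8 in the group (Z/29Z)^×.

28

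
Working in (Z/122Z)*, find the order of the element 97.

ord(97) | φ(122) = φ(2)·φ(61) = 1·60 = 60 = 2^2 · 3 · 5.
Divisors of 60: 1, 2, 3, 4, 5, 6, 10, 12, 15, 20, 30, 60.
Evaluate successive powers at the divisors of 60:
97^1 ≡ 97 (mod 122)
97^2 ≡ 15 (mod 122)
97^3 ≡ 113 (mod 122)
97^4 ≡ 103 (mod 122)
97^5 ≡ 109 (mod 122)
97^6 ≡ 81 (mod 122)
97^10 ≡ 47 (mod 122)
97^12 ≡ 95 (mod 122)
97^15 ≡ 121 (mod 122)
97^20 ≡ 13 (mod 122)
97^30 ≡ 1 (mod 122) ✓
Hence ord(97) = 30.

30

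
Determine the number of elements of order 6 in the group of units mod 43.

φ(43) = 43 − 1 = 42 = 2 · 3 · 7.
Since (Z/43Z)^× is cyclic of order 42, the number of elements of order d is φ(d) when d | 42 and 0 otherwise.
6 = 2 · 3 divides 42, and φ(6) = 2.

2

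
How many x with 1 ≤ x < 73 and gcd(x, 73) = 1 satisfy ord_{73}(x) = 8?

φ(73) = 73 − 1 = 72 = 2^3 · 3^2.
(Z/73Z)^× is cyclic (|G| = 72); a cyclic group of order m has exactly φ(d) elements of each order d | m, and none otherwise.
8 = 2^3 divides 72, and φ(8) = 4.

4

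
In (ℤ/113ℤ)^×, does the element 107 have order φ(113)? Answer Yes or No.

Yes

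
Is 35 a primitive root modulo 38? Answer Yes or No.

φ(38) = φ(2)·φ(19) = 1·18 = 18 = 2 · 3^2.
Test 35^(18/q) mod 38 for each prime factor q of 18:
35^9 ≡ 1 (mod 38)  [q = 2: ≡ 1 ✗]
35^6 ≡ 7 (mod 38)  [q = 3: ≢ 1 ✓]
Since 35^9 ≡ 1, the order of 35 divides 9 < 18, so 35 is not a primitive root.

No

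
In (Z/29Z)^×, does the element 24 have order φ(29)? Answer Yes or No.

No

φ(29) = 29 − 1 = 28 = 2^2 · 7.
Test 24^(28/q) mod 29 for each prime factor q of 28:
24^14 ≡ 1 (mod 29)  [q = 2: ≡ 1 ✗]
24^4 ≡ 16 (mod 29)  [q = 7: ≢ 1 ✓]
The check at q = 2 fails, so 24 generates a proper subgroup.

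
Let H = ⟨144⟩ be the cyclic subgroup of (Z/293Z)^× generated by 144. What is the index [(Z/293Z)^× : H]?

2

By Lagrange's theorem, ord_293(144) divides φ(293) = 293 − 1 = 292 = 2^2 · 73.
Divisors of 292: 1, 2, 4, 73, 146, 292.
Check 144^d mod 293 for each divisor in increasing order:
144^1 ≡ 144 (mod 293)
144^2 ≡ 226 (mod 293)
144^4 ≡ 94 (mod 293)
144^73 ≡ 292 (mod 293)
144^146 ≡ 1 (mod 293) ✓
So ord_293(144) = 146, hence |⟨144⟩| = 146.
[(Z/293Z)^× : ⟨144⟩] = 292/146 = 2.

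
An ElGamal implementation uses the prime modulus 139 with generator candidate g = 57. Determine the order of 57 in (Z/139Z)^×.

Since 57 ∈ (Z/139Z)^×, its order divides φ(139) = 139 − 1 = 138 = 2 · 3 · 23.
Divisors of 138: 1, 2, 3, 6, 23, 46, 69, 138.
Test each divisor d:
57^1 ≡ 57 (mod 139)
57^2 ≡ 52 (mod 139)
57^3 ≡ 45 (mod 139)
57^6 ≡ 79 (mod 139)
57^23 ≡ 1 (mod 139) ✓
Hence ord(57) = 23.

23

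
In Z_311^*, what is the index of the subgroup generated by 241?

1

ord(241) | φ(311) = 311 − 1 = 310 = 2 · 5 · 31.
Divisors of 310: 1, 2, 5, 10, 31, 62, 155, 310.
Compute 241^d (mod 311) for the divisors d until we hit 1:
241^1 ≡ 241 (mod 311)
241^2 ≡ 235 (mod 311)
241^5 ≡ 291 (mod 311)
241^10 ≡ 89 (mod 311)
241^31 ≡ 95 (mod 311)
241^62 ≡ 6 (mod 311)
241^155 ≡ 310 (mod 311)
241^310 ≡ 1 (mod 311) ✓
Thus |⟨241⟩| = ord(241) = 310.
Index = |(Z/311Z)^×| / |⟨241⟩| = 310 / 310 = 1.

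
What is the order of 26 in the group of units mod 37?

ord(26) | φ(37) = 37 − 1 = 36 = 2^2 · 3^2.
Divisors of 36: 1, 2, 3, 4, 6, 9, 12, 18, 36.
Evaluate successive powers at the divisors of 36:
26^1 ≡ 26 (mod 37)
26^2 ≡ 10 (mod 37)
26^3 ≡ 1 (mod 37) ✓
Therefore the multiplicative order of 26 modulo 37 is 3.

3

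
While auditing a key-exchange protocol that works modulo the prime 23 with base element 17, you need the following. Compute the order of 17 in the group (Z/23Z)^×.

ord(17) | φ(23) = 23 − 1 = 22 = 2 · 11.
Divisors of 22: 1, 2, 11, 22.
Test each divisor d:
17^1 ≡ 17
17^2 ≡ 13
17^11 ≡ 22
17^22 ≡ 1
Therefore the multiplicative order of 17 modulo 23 is 22.

22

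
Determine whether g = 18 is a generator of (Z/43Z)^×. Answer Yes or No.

Yes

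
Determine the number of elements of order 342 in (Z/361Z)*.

108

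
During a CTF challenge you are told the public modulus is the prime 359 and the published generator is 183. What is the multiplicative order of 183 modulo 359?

358

ord(183) | φ(359) = 359 − 1 = 358 = 2 · 179.
Divisors of 358: 1, 2, 179, 358.
Compute 183^d (mod 359) for the divisors d until we hit 1:
183^1 ≡ 183 (mod 359)
183^2 ≡ 102 (mod 359)
183^179 ≡ 358 (mod 359)
183^358 ≡ 1 (mod 359) ✓
Hence ord(183) = 358.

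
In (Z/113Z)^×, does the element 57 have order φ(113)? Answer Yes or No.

φ(113) = 113 − 1 = 112 = 2^4 · 7.
57 is a primitive root mod 113 iff 57^(φ(113)/q) ≢ 1 for every prime q | φ(113), i.e. q ∈ {2, 7}.
57^56 ≡ 1 (mod 113)  [q = 2: ≡ 1 ✗]
57^16 ≡ 28 (mod 113)  [q = 7: ≢ 1 ✓]
Since 57^56 ≡ 1, the order of 57 divides 56 < 112, so 57 is not a primitive root.

No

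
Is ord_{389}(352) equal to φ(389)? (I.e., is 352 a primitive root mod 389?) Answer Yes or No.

Yes

φ(389) = 389 − 1 = 388 = 2^2 · 97.
An element g generates (Z/389Z)^× iff g^(388/q) ≢ 1 (mod 389) for each prime q ∈ {2, 97}.
352^194 ≡ 388 (mod 389)  [q = 2: ≢ 1 ✓]
352^4 ≡ 348 (mod 389)  [q = 97: ≢ 1 ✓]
All checks pass, so 352 has order 388 and is a primitive root modulo 389.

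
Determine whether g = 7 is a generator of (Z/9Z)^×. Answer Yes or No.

No

φ(9) = φ(3^2) = 3·(3−1) = 6 = 2 · 3.
Test 7^(6/q) mod 9 for each prime factor q of 6:
7^3 ≡ 1 (mod 9)  [q = 2: ≡ 1 ✗]
7^2 ≡ 4 (mod 9)  [q = 3: ≢ 1 ✓]
The check at q = 2 fails, so 7 generates a proper subgroup.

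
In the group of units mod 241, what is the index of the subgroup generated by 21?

3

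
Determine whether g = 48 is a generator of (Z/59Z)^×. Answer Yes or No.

φ(59) = 59 − 1 = 58 = 2 · 29.
An element g generates (Z/59Z)^× iff g^(58/q) ≢ 1 (mod 59) for each prime q ∈ {2, 29}.
48^29 ≡ 1 (mod 59)  [q = 2: ≡ 1 ✗]
48^2 ≡ 3 (mod 59)  [q = 29: ≢ 1 ✓]
The check at q = 2 fails, so 48 generates a proper subgroup.

No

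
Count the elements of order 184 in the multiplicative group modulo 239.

0

φ(239) = 239 − 1 = 238 = 2 · 7 · 17.
(Z/239Z)^× is cyclic (|G| = 238); a cyclic group of order m has exactly φ(d) elements of each order d | m, and none otherwise.
184 does not divide 238, so no element of (Z/239Z)^× has order 184.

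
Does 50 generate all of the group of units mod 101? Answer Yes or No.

φ(101) = 101 − 1 = 100 = 2^2 · 5^2.
It suffices to check that the order of 50 is not a proper divisor of 100: compute 50^(100/q) for q ∈ {2, 5}.
50^50 ≡ 100 (mod 101)  [q = 2: ≢ 1 ✓]
50^20 ≡ 84 (mod 101)  [q = 5: ≢ 1 ✓]
All checks pass, so 50 has order 100 and is a primitive root modulo 101.

Yes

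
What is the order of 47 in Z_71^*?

Since 47 ∈ (Z/71Z)^×, its order divides φ(71) = 71 − 1 = 70 = 2 · 5 · 7.
Divisors of 70: 1, 2, 5, 7, 10, 14, 35, 70.
Compute 47^d (mod 71) for the divisors d until we hit 1:
47^1 ≡ 47 (mod 71)
47^2 ≡ 8 (mod 71)
47^5 ≡ 26 (mod 71)
47^7 ≡ 66 (mod 71)
47^10 ≡ 37 (mod 71)
47^14 ≡ 25 (mod 71)
47^35 ≡ 70 (mod 71)
47^70 ≡ 1 (mod 71) ✓
Hence ord(47) = 70.

70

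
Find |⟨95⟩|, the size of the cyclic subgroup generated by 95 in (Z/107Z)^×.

106

ord(95) | φ(107) = 107 − 1 = 106 = 2 · 53.
Divisors of 106: 1, 2, 53, 106.
Test each divisor d:
95^1 ≡ 95 (mod 107)
95^2 ≡ 37 (mod 107)
95^53 ≡ 106 (mod 107)
95^106 ≡ 1 (mod 107) ✓
So ord_107(95) = 106.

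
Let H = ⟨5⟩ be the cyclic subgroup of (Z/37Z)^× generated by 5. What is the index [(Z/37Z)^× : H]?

1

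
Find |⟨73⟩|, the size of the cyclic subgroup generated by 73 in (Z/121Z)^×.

Since 73 ∈ (Z/121Z)^×, its order divides φ(121) = φ(11^2) = 11·(11−1) = 110 = 2 · 5 · 11.
Divisors of 110: 1, 2, 5, 10, 11, 22, 55, 110.
Check 73^d mod 121 for each divisor in increasing order:
73^1 ≡ 73 (mod 121)
73^2 ≡ 5 (mod 121)
73^5 ≡ 10 (mod 121)
73^10 ≡ 100 (mod 121)
73^11 ≡ 40 (mod 121)
73^22 ≡ 27 (mod 121)
73^55 ≡ 120 (mod 121)
73^110 ≡ 1 (mod 121) ✓
Therefore the multiplicative order of 73 modulo 121 is 110.

110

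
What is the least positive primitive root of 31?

3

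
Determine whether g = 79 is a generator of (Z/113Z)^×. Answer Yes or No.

φ(113) = 113 − 1 = 112 = 2^4 · 7.
An element g generates (Z/113Z)^× iff g^(112/q) ≢ 1 (mod 113) for each prime q ∈ {2, 7}.
79^56 ≡ 112 (mod 113)  [q = 2: ≢ 1 ✓]
79^16 ≡ 16 (mod 113)  [q = 7: ≢ 1 ✓]
Every test exponent gives a nontrivial residue, hence 79 generates the full group.

Yes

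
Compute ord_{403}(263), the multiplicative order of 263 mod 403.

By Lagrange's theorem, ord_403(263) divides φ(403) = φ(13·31) = (13−1)·(31−1) = 12·30 = 360 = 2^3 · 3^2 · 5.
Divisors of 360: 1, 2, 3, 4, 5, 6, 8, 9, 10, 12, 15, 18, 20, 24, 30, 36, 40, 45, 60, 72, 90, 120, 180, 360.
Check 263^d mod 403 for each divisor in increasing order:
263^1 ≡ 263 (mod 403)
263^2 ≡ 256 (mod 403)
263^3 ≡ 27 (mod 403)
263^4 ≡ 250 (mod 403)
263^5 ≡ 61 (mod 403)
263^6 ≡ 326 (mod 403)
263^8 ≡ 35 (mod 403)
263^9 ≡ 339 (mod 403)
263^10 ≡ 94 (mod 403)
263^12 ≡ 287 (mod 403)
263^15 ≡ 92 (mod 403)
263^18 ≡ 66 (mod 403)
263^20 ≡ 373 (mod 403)
263^24 ≡ 157 (mod 403)
263^30 ≡ 1 (mod 403) ✓
Therefore the multiplicative order of 263 modulo 403 is 30.

30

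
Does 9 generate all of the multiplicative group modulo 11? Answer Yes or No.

No

φ(11) = 11 − 1 = 10 = 2 · 5.
It suffices to check that the order of 9 is not a proper divisor of 10: compute 9^(10/q) for q ∈ {2, 5}.
9^5 ≡ 1 (mod 11)  [q = 2: ≡ 1 ✗]
9^2 ≡ 4 (mod 11)  [q = 5: ≢ 1 ✓]
9^5 ≡ 1 shows ord(9) | 5, strictly less than φ(11); not a primitive root.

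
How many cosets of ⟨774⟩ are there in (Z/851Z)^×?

4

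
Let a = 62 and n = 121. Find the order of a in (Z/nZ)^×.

ord(62) | φ(121) = φ(11^2) = 11·(11−1) = 110 = 2 · 5 · 11.
Divisors of 110: 1, 2, 5, 10, 11, 22, 55, 110.
Test each divisor d:
62^1 ≡ 62 (mod 121)
62^2 ≡ 93 (mod 121)
62^5 ≡ 87 (mod 121)
62^10 ≡ 67 (mod 121)
62^11 ≡ 40 (mod 121)
62^22 ≡ 27 (mod 121)
62^55 ≡ 120 (mod 121)
62^110 ≡ 1 (mod 121) ✓
So ord_121(62) = 110.

110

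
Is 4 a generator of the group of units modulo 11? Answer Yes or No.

φ(11) = 11 − 1 = 10 = 2 · 5.
It suffices to check that the order of 4 is not a proper divisor of 10: compute 4^(10/q) for q ∈ {2, 5}.
4^5 ≡ 1 (mod 11)  [q = 2: ≡ 1 ✗]
4^2 ≡ 5 (mod 11)  [q = 5: ≢ 1 ✓]
4^5 ≡ 1 shows ord(4) | 5, strictly less than φ(11); not a primitive root.

No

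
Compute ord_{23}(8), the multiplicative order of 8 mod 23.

11

Since 8 ∈ (Z/23Z)^×, its order divides φ(23) = 23 − 1 = 22 = 2 · 11.
Divisors of 22: 1, 2, 11, 22.
Test each divisor d:
8^1 ≡ 8 (mod 23)
8^2 ≡ 18 (mod 23)
8^11 ≡ 1 (mod 23) ✓
So ord_23(8) = 11.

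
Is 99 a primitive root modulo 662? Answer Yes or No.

φ(662) = φ(2)·φ(331) = 1·330 = 330 = 2 · 3 · 5 · 11.
It suffices to check that the order of 99 is not a proper divisor of 330: compute 99^(330/q) for q ∈ {2, 3, 5, 11}.
99^165 ≡ 661 (mod 662)  [q = 2: ≢ 1 ✓]
99^110 ≡ 299 (mod 662)  [q = 3: ≢ 1 ✓]
99^66 ≡ 481 (mod 662)  [q = 5: ≢ 1 ✓]
99^30 ≡ 167 (mod 662)  [q = 11: ≢ 1 ✓]
None equal 1, so ord_662(99) = 330: 99 is a primitive root.

Yes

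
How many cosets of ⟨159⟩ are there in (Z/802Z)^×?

2

By Lagrange's theorem, ord_802(159) divides φ(802) = φ(2)·φ(401) = 1·400 = 400 = 2^4 · 5^2.
Divisors of 400: 1, 2, 4, 5, 8, 10, 16, 20, 25, 40, 50, 80, 100, 200, 400.
Check 159^d mod 802 for each divisor in increasing order:
159^1 ≡ 159 (mod 802)
159^2 ≡ 419 (mod 802)
159^4 ≡ 725 (mod 802)
159^5 ≡ 589 (mod 802)
159^8 ≡ 315 (mod 802)
159^10 ≡ 457 (mod 802)
159^16 ≡ 579 (mod 802)
159^20 ≡ 329 (mod 802)
159^25 ≡ 499 (mod 802)
159^40 ≡ 773 (mod 802)
159^50 ≡ 381 (mod 802)
159^80 ≡ 39 (mod 802)
159^100 ≡ 801 (mod 802)
159^200 ≡ 1 (mod 802) ✓
The order of 159 is 200, so the subgroup it generates has 200 elements.
Index = |(Z/802Z)^×| / |⟨159⟩| = 400 / 200 = 2.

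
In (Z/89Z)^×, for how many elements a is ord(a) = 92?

φ(89) = 89 − 1 = 88 = 2^3 · 11.
In a cyclic group of order 88, there are φ(d) elements of order d for each divisor d of 88, and zero for non-divisors.
Here 88 is not a multiple of 92, so there are no elements of order 92.

0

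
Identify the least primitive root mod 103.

5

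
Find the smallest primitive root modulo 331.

3

φ(331) = 331 − 1 = 330 = 2 · 3 · 5 · 11.
Test candidates g = 2, 3, … against the prime factors q ∈ {2, 3, 5, 11} of φ(331): g is a generator iff g^(330/q) ≢ 1 for every such q.
g = 2: 2^165 ≡ 330; 2^110 ≡ 299; 2^66 ≡ 64; 2^30 ≡ 1 — hits 1, so not a primitive root.
g = 3: 3^165 ≡ 330; 3^110 ≡ 299; 3^66 ≡ 64; 3^30 ≡ 270 — none is 1, so 3 is a primitive root.
Hence the least primitive root of 331 is 3.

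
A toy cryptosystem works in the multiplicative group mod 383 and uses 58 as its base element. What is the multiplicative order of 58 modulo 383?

191

Since 58 ∈ (Z/383Z)^×, its order divides φ(383) = 383 − 1 = 382 = 2 · 191.
Divisors of 382: 1, 2, 191, 382.
Evaluate successive powers at the divisors of 382:
58^1 ≡ 58 (mod 383)
58^2 ≡ 300 (mod 383)
58^191 ≡ 1 (mod 383) ✓
Hence ord(58) = 191.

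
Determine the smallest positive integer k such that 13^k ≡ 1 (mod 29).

14

The order of 13 must divide φ(29) = 29 − 1 = 28 = 2^2 · 7.
Divisors of 28: 1, 2, 4, 7, 14, 28.
Test each divisor d:
13^1 ≡ 13
13^2 ≡ 24
13^4 ≡ 25
13^7 ≡ 28
13^14 ≡ 1
The smallest such exponent is 14, so the order of 13 is 14.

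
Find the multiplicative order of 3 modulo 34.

Since 3 ∈ (Z/34Z)^×, its order divides φ(34) = φ(2)·φ(17) = 1·16 = 16 = 2^4.
Divisors of 16: 1, 2, 4, 8, 16.
Check 3^d mod 34 for each divisor in increasing order:
3^1 ≡ 3 (mod 34)
3^2 ≡ 9 (mod 34)
3^4 ≡ 13 (mod 34)
3^8 ≡ 33 (mod 34)
3^16 ≡ 1 (mod 34) ✓
Therefore the multiplicative order of 3 modulo 34 is 16.

16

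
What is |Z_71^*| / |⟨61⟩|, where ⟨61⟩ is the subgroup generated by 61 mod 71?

1

By Lagrange's theorem, ord_71(61) divides φ(71) = 71 − 1 = 70 = 2 · 5 · 7.
Divisors of 70: 1, 2, 5, 7, 10, 14, 35, 70.
Compute 61^d (mod 71) for the divisors d until we hit 1:
61^1 ≡ 61 (mod 71)
61^2 ≡ 29 (mod 71)
61^5 ≡ 39 (mod 71)
61^7 ≡ 66 (mod 71)
61^10 ≡ 30 (mod 71)
61^14 ≡ 25 (mod 71)
61^35 ≡ 70 (mod 71)
61^70 ≡ 1 (mod 71) ✓
The order of 61 is 70, so the subgroup it generates has 70 elements.
The index is φ(71) / ord(61) = 70 / 70 = 1.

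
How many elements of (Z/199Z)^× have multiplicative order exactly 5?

φ(199) = 199 − 1 = 198 = 2 · 3^2 · 11.
Since (Z/199Z)^× is cyclic of order 198, the number of elements of order d is φ(d) when d | 198 and 0 otherwise.
Since 5 ∤ 198, the count is 0.

0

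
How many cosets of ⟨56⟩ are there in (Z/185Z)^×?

By Lagrange's theorem, ord_185(56) divides φ(185) = φ(5·37) = (5−1)·(37−1) = 4·36 = 144 = 2^4 · 3^2.
Divisors of 144: 1, 2, 3, 4, 6, 8, 9, 12, 16, 18, 24, 36, 48, 72, 144.
Check 56^d mod 185 for each divisor in increasing order:
56^1 ≡ 56
56^2 ≡ 176
56^3 ≡ 51
56^4 ≡ 81
56^6 ≡ 11
56^8 ≡ 86
56^9 ≡ 6
56^12 ≡ 121
56^16 ≡ 181
56^18 ≡ 36
56^24 ≡ 26
56^36 ≡ 1
Thus |⟨56⟩| = ord(56) = 36.
[(Z/185Z)^× : ⟨56⟩] = 144/36 = 4.

4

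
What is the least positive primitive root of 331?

3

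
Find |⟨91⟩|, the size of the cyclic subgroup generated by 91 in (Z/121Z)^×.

55

By Lagrange's theorem, ord_121(91) divides φ(121) = φ(11^2) = 11·(11−1) = 110 = 2 · 5 · 11.
Divisors of 110: 1, 2, 5, 10, 11, 22, 55, 110.
Check 91^d mod 121 for each divisor in increasing order:
91^1 ≡ 91 (mod 121)
91^2 ≡ 53 (mod 121)
91^5 ≡ 67 (mod 121)
91^10 ≡ 12 (mod 121)
91^11 ≡ 3 (mod 121)
91^22 ≡ 9 (mod 121)
91^55 ≡ 1 (mod 121) ✓
So ord_121(91) = 55.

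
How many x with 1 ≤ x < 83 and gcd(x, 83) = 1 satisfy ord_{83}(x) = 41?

φ(83) = 83 − 1 = 82 = 2 · 41.
In a cyclic group of order 82, there are φ(d) elements of order d for each divisor d of 82, and zero for non-divisors.
41 | 82, and φ(41) = 41 − 1 = 40.

40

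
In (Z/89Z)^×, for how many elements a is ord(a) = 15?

φ(89) = 89 − 1 = 88 = 2^3 · 11.
Since (Z/89Z)^× is cyclic of order 88, the number of elements of order d is φ(d) when d | 88 and 0 otherwise.
Since 15 ∤ 88, the count is 0.

0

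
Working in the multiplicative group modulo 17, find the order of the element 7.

By Lagrange's theorem, ord_17(7) divides φ(17) = 17 − 1 = 16 = 2^4.
Divisors of 16: 1, 2, 4, 8, 16.
Evaluate successive powers at the divisors of 16:
7^1 ≡ 7 (mod 17)
7^2 ≡ 15 (mod 17)
7^4 ≡ 4 (mod 17)
7^8 ≡ 16 (mod 17)
7^16 ≡ 1 (mod 17) ✓
Hence ord(7) = 16.

16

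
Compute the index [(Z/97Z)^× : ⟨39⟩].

1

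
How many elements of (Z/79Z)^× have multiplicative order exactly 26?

12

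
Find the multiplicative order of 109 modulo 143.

4

By Lagrange's theorem, ord_143(109) divides φ(143) = φ(11·13) = (11−1)·(13−1) = 10·12 = 120 = 2^3 · 3 · 5.
Divisors of 120: 1, 2, 3, 4, 5, 6, 8, 10, 12, 15, 20, 24, 30, 40, 60, 120.
Compute 109^d (mod 143) for the divisors d until we hit 1:
109^1 ≡ 109
109^2 ≡ 12
109^3 ≡ 21
109^4 ≡ 1
The smallest such exponent is 4, so the order of 109 is 4.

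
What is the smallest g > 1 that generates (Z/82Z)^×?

φ(82) = φ(2)·φ(41) = 1·40 = 40 = 2^3 · 5.
g is a primitive root iff g^(40/q) ≢ 1 (mod 82) for each prime q ∈ {2, 5}.
g = 2: gcd(2, 82) = 2 > 1, not a unit — skip.
g = 3: 3^20 ≡ 81; 3^8 ≡ 1 — hits 1, so not a primitive root.
g = 4: gcd(4, 82) = 2 > 1, not a unit — skip.
g = 5: 5^20 ≡ 1 — hits 1, so not a primitive root.
g = 6: gcd(6, 82) = 2 > 1, not a unit — skip.
g = 7: 7^20 ≡ 81; 7^8 ≡ 37 — none is 1, so 7 is a primitive root.
So 7 is the smallest generator of (Z/82Z)^×.

7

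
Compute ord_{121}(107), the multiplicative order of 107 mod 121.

Since 107 ∈ (Z/121Z)^×, its order divides φ(121) = φ(11^2) = 11·(11−1) = 110 = 2 · 5 · 11.
Divisors of 110: 1, 2, 5, 10, 11, 22, 55, 110.
Test each divisor d:
107^1 ≡ 107
107^2 ≡ 75
107^5 ≡ 21
107^10 ≡ 78
107^11 ≡ 118
107^22 ≡ 9
107^55 ≡ 120
107^110 ≡ 1
Hence ord(107) = 110.

110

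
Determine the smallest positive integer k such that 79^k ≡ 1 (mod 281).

7

The order of 79 must divide φ(281) = 281 − 1 = 280 = 2^3 · 5 · 7.
Divisors of 280: 1, 2, 4, 5, 7, 8, 10, 14, 20, 28, 35, 40, 56, 70, 140, 280.
Test each divisor d:
79^1 ≡ 79 (mod 281)
79^2 ≡ 59 (mod 281)
79^4 ≡ 109 (mod 281)
79^5 ≡ 181 (mod 281)
79^7 ≡ 1 (mod 281) ✓
The smallest such exponent is 7, so the order of 79 is 7.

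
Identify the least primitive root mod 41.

φ(41) = 41 − 1 = 40 = 2^3 · 5.
g is a primitive root iff g^(40/q) ≢ 1 (mod 41) for each prime q ∈ {2, 5}.
g = 2: 2^20 ≡ 1 — hits 1, so not a primitive root.
g = 3: 3^20 ≡ 40; 3^8 ≡ 1 — hits 1, so not a primitive root.
g = 4: 4^20 ≡ 1 — hits 1, so not a primitive root.
g = 5: 5^20 ≡ 1 — hits 1, so not a primitive root.
g = 6: 6^20 ≡ 40; 6^8 ≡ 10 — none is 1, so 6 is a primitive root.
So 6 is the smallest generator of (Z/41Z)^×.

6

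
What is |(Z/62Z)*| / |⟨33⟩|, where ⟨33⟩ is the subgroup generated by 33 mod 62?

6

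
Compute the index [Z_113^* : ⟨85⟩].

8

The order of 85 must divide φ(113) = 113 − 1 = 112 = 2^4 · 7.
Divisors of 112: 1, 2, 4, 7, 8, 14, 16, 28, 56, 112.
Evaluate successive powers at the divisors of 112:
85^1 ≡ 85
85^2 ≡ 106
85^4 ≡ 49
85^7 ≡ 112
85^8 ≡ 28
85^14 ≡ 1
So ord_113(85) = 14, hence |⟨85⟩| = 14.
Index = |(Z/113Z)^×| / |⟨85⟩| = 112 / 14 = 8.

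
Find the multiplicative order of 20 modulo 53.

52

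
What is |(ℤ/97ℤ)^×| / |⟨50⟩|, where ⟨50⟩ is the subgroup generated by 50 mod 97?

Since 50 ∈ (Z/97Z)^×, its order divides φ(97) = 97 − 1 = 96 = 2^5 · 3.
Divisors of 96: 1, 2, 3, 4, 6, 8, 12, 16, 24, 32, 48, 96.
Evaluate successive powers at the divisors of 96:
50^1 ≡ 50
50^2 ≡ 75
50^3 ≡ 64
50^4 ≡ 96
50^6 ≡ 22
50^8 ≡ 1
So ord_97(50) = 8, hence |⟨50⟩| = 8.
The index is φ(97) / ord(50) = 96 / 8 = 12.

12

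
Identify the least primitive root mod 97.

5

φ(97) = 97 − 1 = 96 = 2^5 · 3.
g is a primitive root iff g^(96/q) ≢ 1 (mod 97) for each prime q ∈ {2, 3}.
g = 2: 2^48 ≡ 1 — hits 1, so not a primitive root.
g = 3: 3^48 ≡ 1 — hits 1, so not a primitive root.
g = 4: 4^48 ≡ 1 — hits 1, so not a primitive root.
g = 5: 5^48 ≡ 96; 5^32 ≡ 35 — none is 1, so 5 is a primitive root.
Hence the least primitive root of 97 is 5.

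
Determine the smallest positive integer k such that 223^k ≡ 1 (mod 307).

153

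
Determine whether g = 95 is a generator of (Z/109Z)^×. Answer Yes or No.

φ(109) = 109 − 1 = 108 = 2^2 · 3^3.
An element g generates (Z/109Z)^× iff g^(108/q) ≢ 1 (mod 109) for each prime q ∈ {2, 3}.
95^54 ≡ 108 (mod 109)  [q = 2: ≢ 1 ✓]
95^36 ≡ 63 (mod 109)  [q = 3: ≢ 1 ✓]
Every test exponent gives a nontrivial residue, hence 95 generates the full group.

Yes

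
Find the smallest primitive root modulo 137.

φ(137) = 137 − 1 = 136 = 2^3 · 17.
Test candidates g = 2, 3, … against the prime factors q ∈ {2, 17} of φ(137): g is a generator iff g^(136/q) ≢ 1 for every such q.
g = 2: 2^68 ≡ 1 — hits 1, so not a primitive root.
g = 3: 3^68 ≡ 136; 3^8 ≡ 122 — none is 1, so 3 is a primitive root.
The smallest primitive root modulo 137 is 3.

3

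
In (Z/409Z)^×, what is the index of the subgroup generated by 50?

2

Since 50 ∈ (Z/409Z)^×, its order divides φ(409) = 409 − 1 = 408 = 2^3 · 3 · 17.
Divisors of 408: 1, 2, 3, 4, 6, 8, 12, 17, 24, 34, 51, 68, 102, 136, 204, 408.
Check 50^d mod 409 for each divisor in increasing order:
50^1 ≡ 50
50^2 ≡ 46
50^3 ≡ 255
50^4 ≡ 71
50^6 ≡ 403
50^8 ≡ 133
50^12 ≡ 36
50^17 ≡ 192
50^24 ≡ 69
50^34 ≡ 54
50^51 ≡ 143
50^68 ≡ 53
50^102 ≡ 408
50^136 ≡ 355
50^204 ≡ 1
So ord_409(50) = 204, hence |⟨50⟩| = 204.
The index is φ(409) / ord(50) = 408 / 204 = 2.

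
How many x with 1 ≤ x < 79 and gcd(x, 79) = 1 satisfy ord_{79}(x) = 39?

24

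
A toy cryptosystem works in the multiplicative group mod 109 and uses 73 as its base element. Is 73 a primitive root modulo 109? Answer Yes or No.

No

φ(109) = 109 − 1 = 108 = 2^2 · 3^3.
An element g generates (Z/109Z)^× iff g^(108/q) ≢ 1 (mod 109) for each prime q ∈ {2, 3}.
73^54 ≡ 1 (mod 109)  [q = 2: ≡ 1 ✗]
73^36 ≡ 45 (mod 109)  [q = 3: ≢ 1 ✓]
73^54 ≡ 1 shows ord(73) | 54, strictly less than φ(109); not a primitive root.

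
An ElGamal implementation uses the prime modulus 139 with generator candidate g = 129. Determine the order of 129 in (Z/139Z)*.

The order of 129 must divide φ(139) = 139 − 1 = 138 = 2 · 3 · 23.
Divisors of 138: 1, 2, 3, 6, 23, 46, 69, 138.
Compute 129^d (mod 139) for the divisors d until we hit 1:
129^1 ≡ 129
129^2 ≡ 100
129^3 ≡ 112
129^6 ≡ 34
129^23 ≡ 1
The smallest such exponent is 23, so the order of 129 is 23.

23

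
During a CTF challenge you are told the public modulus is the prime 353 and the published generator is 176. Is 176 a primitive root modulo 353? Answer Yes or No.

No

φ(353) = 353 − 1 = 352 = 2^5 · 11.
Test 176^(352/q) mod 353 for each prime factor q of 352:
176^176 ≡ 1 (mod 353)  [q = 2: ≡ 1 ✗]
176^32 ≡ 140 (mod 353)  [q = 11: ≢ 1 ✓]
176^176 ≡ 1 shows ord(176) | 176, strictly less than φ(353); not a primitive root.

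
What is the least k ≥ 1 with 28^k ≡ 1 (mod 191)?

ord(28) | φ(191) = 191 − 1 = 190 = 2 · 5 · 19.
Divisors of 190: 1, 2, 5, 10, 19, 38, 95, 190.
Check 28^d mod 191 for each divisor in increasing order:
28^1 ≡ 28 (mod 191)
28^2 ≡ 20 (mod 191)
28^5 ≡ 122 (mod 191)
28^10 ≡ 177 (mod 191)
28^19 ≡ 7 (mod 191)
28^38 ≡ 49 (mod 191)
28^95 ≡ 190 (mod 191)
28^190 ≡ 1 (mod 191) ✓
Hence ord(28) = 190.

190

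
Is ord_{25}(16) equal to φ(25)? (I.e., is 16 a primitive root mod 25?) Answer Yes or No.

φ(25) = φ(5^2) = 5·(5−1) = 20 = 2^2 · 5.
It suffices to check that the order of 16 is not a proper divisor of 20: compute 16^(20/q) for q ∈ {2, 5}.
16^10 ≡ 1 (mod 25)  [q = 2: ≡ 1 ✗]
16^4 ≡ 11 (mod 25)  [q = 5: ≢ 1 ✓]
The check at q = 2 fails, so 16 generates a proper subgroup.

No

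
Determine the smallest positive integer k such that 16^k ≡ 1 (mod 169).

39

The order of 16 must divide φ(169) = φ(13^2) = 13·(13−1) = 156 = 2^2 · 3 · 13.
Divisors of 156: 1, 2, 3, 4, 6, 12, 13, 26, 39, 52, 78, 156.
Test each divisor d:
16^1 ≡ 16
16^2 ≡ 87
16^3 ≡ 40
16^4 ≡ 133
16^6 ≡ 79
16^12 ≡ 157
16^13 ≡ 146
16^26 ≡ 22
16^39 ≡ 1
The smallest such exponent is 39, so the order of 16 is 39.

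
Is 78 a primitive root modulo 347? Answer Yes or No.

φ(347) = 347 − 1 = 346 = 2 · 173.
Test 78^(346/q) mod 347 for each prime factor q of 346:
78^173 ≡ 346 (mod 347)  [q = 2: ≢ 1 ✓]
78^2 ≡ 185 (mod 347)  [q = 173: ≢ 1 ✓]
Every test exponent gives a nontrivial residue, hence 78 generates the full group.

Yes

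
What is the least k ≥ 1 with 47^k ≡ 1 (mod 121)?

55

By Lagrange's theorem, ord_121(47) divides φ(121) = φ(11^2) = 11·(11−1) = 110 = 2 · 5 · 11.
Divisors of 110: 1, 2, 5, 10, 11, 22, 55, 110.
Compute 47^d (mod 121) for the divisors d until we hit 1:
47^1 ≡ 47 (mod 121)
47^2 ≡ 31 (mod 121)
47^5 ≡ 34 (mod 121)
47^10 ≡ 67 (mod 121)
47^11 ≡ 3 (mod 121)
47^22 ≡ 9 (mod 121)
47^55 ≡ 1 (mod 121) ✓
So ord_121(47) = 55.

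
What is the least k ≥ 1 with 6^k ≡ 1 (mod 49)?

Since 6 ∈ (Z/49Z)^×, its order divides φ(49) = φ(7^2) = 7·(7−1) = 42 = 2 · 3 · 7.
Divisors of 42: 1, 2, 3, 6, 7, 14, 21, 42.
Test each divisor d:
6^1 ≡ 6 (mod 49)
6^2 ≡ 36 (mod 49)
6^3 ≡ 20 (mod 49)
6^6 ≡ 8 (mod 49)
6^7 ≡ 48 (mod 49)
6^14 ≡ 1 (mod 49) ✓
Therefore the multiplicative order of 6 modulo 49 is 14.

14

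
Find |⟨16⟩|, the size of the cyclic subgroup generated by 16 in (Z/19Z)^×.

9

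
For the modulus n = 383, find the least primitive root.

φ(383) = 383 − 1 = 382 = 2 · 191.
g is a primitive root iff g^(382/q) ≢ 1 (mod 383) for each prime q ∈ {2, 191}.
g = 2: 2^191 ≡ 1 — hits 1, so not a primitive root.
g = 3: 3^191 ≡ 1 — hits 1, so not a primitive root.
g = 4: 4^191 ≡ 1 — hits 1, so not a primitive root.
g = 5: 5^191 ≡ 382; 5^2 ≡ 25 — none is 1, so 5 is a primitive root.
The smallest primitive root modulo 383 is 5.

5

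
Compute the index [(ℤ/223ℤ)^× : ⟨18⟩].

2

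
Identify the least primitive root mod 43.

φ(43) = 43 − 1 = 42 = 2 · 3 · 7.
Test candidates g = 2, 3, … against the prime factors q ∈ {2, 3, 7} of φ(43): g is a generator iff g^(42/q) ≢ 1 for every such q.
g = 2: 2^21 ≡ 42; 2^14 ≡ 1 — hits 1, so not a primitive root.
g = 3: 3^21 ≡ 42; 3^14 ≡ 36; 3^6 ≡ 41 — none is 1, so 3 is a primitive root.
The smallest primitive root modulo 43 is 3.

3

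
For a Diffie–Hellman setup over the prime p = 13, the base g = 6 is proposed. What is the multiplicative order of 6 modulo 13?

Since 6 ∈ (Z/13Z)^×, its order divides φ(13) = 13 − 1 = 12 = 2^2 · 3.
Divisors of 12: 1, 2, 3, 4, 6, 12.
Check 6^d mod 13 for each divisor in increasing order:
6^1 ≡ 6 (mod 13)
6^2 ≡ 10 (mod 13)
6^3 ≡ 8 (mod 13)
6^4 ≡ 9 (mod 13)
6^6 ≡ 12 (mod 13)
6^12 ≡ 1 (mod 13) ✓
Hence ord(6) = 12.

12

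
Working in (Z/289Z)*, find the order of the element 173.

272

The order of 173 must divide φ(289) = φ(17^2) = 17·(17−1) = 272 = 2^4 · 17.
Divisors of 272: 1, 2, 4, 8, 16, 17, 34, 68, 136, 272.
Compute 173^d (mod 289) for the divisors d until we hit 1:
173^1 ≡ 173
173^2 ≡ 162
173^4 ≡ 234
173^8 ≡ 135
173^16 ≡ 18
173^17 ≡ 224
173^34 ≡ 179
173^68 ≡ 251
173^136 ≡ 288
173^272 ≡ 1
Therefore the multiplicative order of 173 modulo 289 is 272.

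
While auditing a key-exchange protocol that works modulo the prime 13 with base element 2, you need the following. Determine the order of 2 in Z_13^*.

By Lagrange's theorem, ord_13(2) divides φ(13) = 13 − 1 = 12 = 2^2 · 3.
Divisors of 12: 1, 2, 3, 4, 6, 12.
Compute 2^d (mod 13) for the divisors d until we hit 1:
2^1 ≡ 2
2^2 ≡ 4
2^3 ≡ 8
2^4 ≡ 3
2^6 ≡ 12
2^12 ≡ 1
The smallest such exponent is 12, so the order of 2 is 12.

12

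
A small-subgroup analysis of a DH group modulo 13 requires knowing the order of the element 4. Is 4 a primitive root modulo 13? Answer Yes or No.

φ(13) = 13 − 1 = 12 = 2^2 · 3.
Test 4^(12/q) mod 13 for each prime factor q of 12:
4^6 ≡ 1 (mod 13)  [q = 2: ≡ 1 ✗]
4^4 ≡ 9 (mod 13)  [q = 3: ≢ 1 ✓]
4^6 ≡ 1 shows ord(4) | 6, strictly less than φ(13); not a primitive root.

No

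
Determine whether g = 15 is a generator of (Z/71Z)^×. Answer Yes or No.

No

φ(71) = 71 − 1 = 70 = 2 · 5 · 7.
It suffices to check that the order of 15 is not a proper divisor of 70: compute 15^(70/q) for q ∈ {2, 5, 7}.
15^35 ≡ 1 (mod 71)  [q = 2: ≡ 1 ✗]
15^14 ≡ 25 (mod 71)  [q = 5: ≢ 1 ✓]
15^10 ≡ 48 (mod 71)  [q = 7: ≢ 1 ✓]
The check at q = 2 fails, so 15 generates a proper subgroup.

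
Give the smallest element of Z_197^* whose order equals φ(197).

φ(197) = 197 − 1 = 196 = 2^2 · 7^2.
Test candidates g = 2, 3, … against the prime factors q ∈ {2, 7} of φ(197): g is a generator iff g^(196/q) ≢ 1 for every such q.
g = 2: 2^98 ≡ 196; 2^28 ≡ 104 — none is 1, so 2 is a primitive root.
The smallest primitive root modulo 197 is 2.

2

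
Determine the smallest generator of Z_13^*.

φ(13) = 13 − 1 = 12 = 2^2 · 3.
Test candidates g = 2, 3, … against the prime factors q ∈ {2, 3} of φ(13): g is a generator iff g^(12/q) ≢ 1 for every such q.
g = 2: 2^6 ≡ 12; 2^4 ≡ 3 — none is 1, so 2 is a primitive root.
The smallest primitive root modulo 13 is 2.

2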